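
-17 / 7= -2.43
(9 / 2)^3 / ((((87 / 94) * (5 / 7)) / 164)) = 3277827 / 145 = 22605.70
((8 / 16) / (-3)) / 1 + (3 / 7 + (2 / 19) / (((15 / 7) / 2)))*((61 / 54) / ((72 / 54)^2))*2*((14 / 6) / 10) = -4289 / 410400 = -0.01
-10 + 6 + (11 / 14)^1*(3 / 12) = -213 / 56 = -3.80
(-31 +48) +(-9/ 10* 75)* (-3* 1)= 439/ 2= 219.50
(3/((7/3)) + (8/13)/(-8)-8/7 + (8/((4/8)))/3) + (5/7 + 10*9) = 26239/273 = 96.11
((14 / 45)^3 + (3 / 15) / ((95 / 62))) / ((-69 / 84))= -0.20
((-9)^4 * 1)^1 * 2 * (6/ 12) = 6561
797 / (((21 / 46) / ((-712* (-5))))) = 130516720 / 21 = 6215081.90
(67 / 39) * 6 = 134 / 13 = 10.31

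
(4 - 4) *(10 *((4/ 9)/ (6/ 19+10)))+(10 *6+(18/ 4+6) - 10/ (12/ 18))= 111/ 2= 55.50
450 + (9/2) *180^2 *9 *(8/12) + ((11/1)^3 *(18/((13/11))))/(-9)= 11348968/13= 872997.54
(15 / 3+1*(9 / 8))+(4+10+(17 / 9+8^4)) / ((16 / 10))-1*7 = 2569.06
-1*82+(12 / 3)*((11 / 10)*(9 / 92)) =-18761 / 230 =-81.57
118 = 118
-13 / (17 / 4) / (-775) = 52 / 13175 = 0.00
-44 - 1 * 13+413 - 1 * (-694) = 1050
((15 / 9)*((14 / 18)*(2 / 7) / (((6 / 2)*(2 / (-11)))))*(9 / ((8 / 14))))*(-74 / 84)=9.42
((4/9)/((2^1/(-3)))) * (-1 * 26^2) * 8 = 10816/3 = 3605.33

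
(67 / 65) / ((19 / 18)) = 1206 / 1235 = 0.98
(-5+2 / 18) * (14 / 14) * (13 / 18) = -286 / 81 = -3.53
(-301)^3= -27270901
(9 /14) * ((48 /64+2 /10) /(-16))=-171 /4480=-0.04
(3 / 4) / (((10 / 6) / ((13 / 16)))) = 117 / 320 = 0.37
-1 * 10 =-10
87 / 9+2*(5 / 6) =34 / 3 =11.33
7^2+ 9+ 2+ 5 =65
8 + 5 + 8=21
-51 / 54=-17 / 18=-0.94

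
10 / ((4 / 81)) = 405 / 2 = 202.50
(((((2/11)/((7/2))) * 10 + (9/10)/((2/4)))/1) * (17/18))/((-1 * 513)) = -799/187110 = -0.00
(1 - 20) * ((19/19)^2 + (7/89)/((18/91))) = -42541/1602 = -26.55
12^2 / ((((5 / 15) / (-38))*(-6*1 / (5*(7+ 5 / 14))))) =704520 / 7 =100645.71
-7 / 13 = -0.54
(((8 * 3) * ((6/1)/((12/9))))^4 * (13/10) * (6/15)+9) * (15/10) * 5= 530590761.90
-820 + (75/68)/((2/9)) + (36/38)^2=-39970981/49096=-814.14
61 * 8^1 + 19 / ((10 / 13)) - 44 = 4687 / 10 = 468.70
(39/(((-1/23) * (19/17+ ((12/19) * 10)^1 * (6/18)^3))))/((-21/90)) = 78227370/27503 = 2844.32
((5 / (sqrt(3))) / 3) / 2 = 5 *sqrt(3) / 18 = 0.48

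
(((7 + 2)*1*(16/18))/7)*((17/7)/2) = 68/49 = 1.39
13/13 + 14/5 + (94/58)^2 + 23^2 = 2251469/4205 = 535.43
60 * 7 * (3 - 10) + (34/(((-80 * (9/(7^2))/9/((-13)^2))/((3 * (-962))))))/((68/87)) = 1039369821/80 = 12992122.76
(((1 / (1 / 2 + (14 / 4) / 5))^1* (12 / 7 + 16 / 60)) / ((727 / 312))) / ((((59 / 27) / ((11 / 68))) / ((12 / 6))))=535392 / 5104267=0.10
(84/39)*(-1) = -2.15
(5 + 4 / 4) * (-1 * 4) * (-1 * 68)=1632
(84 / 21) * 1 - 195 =-191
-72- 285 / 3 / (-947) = -68089 / 947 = -71.90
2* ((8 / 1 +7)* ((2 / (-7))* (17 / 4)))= -255 / 7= -36.43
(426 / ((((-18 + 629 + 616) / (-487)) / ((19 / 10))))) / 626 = -656963 / 1280170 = -0.51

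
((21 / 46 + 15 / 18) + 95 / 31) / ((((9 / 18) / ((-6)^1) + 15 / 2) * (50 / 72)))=1341216 / 1586425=0.85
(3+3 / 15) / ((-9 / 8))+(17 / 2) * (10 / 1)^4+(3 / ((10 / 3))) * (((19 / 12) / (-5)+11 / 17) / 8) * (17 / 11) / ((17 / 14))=114440233933 / 1346400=84997.20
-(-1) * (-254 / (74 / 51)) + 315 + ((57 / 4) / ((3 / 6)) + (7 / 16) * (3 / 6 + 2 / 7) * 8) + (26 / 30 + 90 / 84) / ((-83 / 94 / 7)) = 28713473 / 184260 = 155.83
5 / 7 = 0.71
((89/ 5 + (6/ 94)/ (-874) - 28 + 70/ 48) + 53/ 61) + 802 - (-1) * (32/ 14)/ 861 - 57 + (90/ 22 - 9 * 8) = 741158500224477/ 1107494920840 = 669.22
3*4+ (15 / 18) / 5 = 73 / 6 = 12.17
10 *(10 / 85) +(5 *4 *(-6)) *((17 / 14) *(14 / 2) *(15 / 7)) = -259960 / 119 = -2184.54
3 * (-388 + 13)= -1125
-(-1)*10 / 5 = 2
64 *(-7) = -448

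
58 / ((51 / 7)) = 406 / 51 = 7.96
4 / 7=0.57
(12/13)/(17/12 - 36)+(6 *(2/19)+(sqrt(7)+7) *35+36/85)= 35 *sqrt(7)+428725429/1742585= 338.63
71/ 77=0.92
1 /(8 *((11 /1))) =1 /88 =0.01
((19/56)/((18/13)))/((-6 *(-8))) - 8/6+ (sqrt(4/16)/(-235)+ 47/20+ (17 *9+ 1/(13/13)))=1762610557/11370240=155.02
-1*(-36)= 36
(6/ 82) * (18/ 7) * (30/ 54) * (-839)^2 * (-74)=-1562704620/ 287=-5444963.83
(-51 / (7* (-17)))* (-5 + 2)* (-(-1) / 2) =-9 / 14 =-0.64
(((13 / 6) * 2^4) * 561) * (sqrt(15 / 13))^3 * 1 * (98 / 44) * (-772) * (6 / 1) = -231507360 * sqrt(195) / 13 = -248678795.92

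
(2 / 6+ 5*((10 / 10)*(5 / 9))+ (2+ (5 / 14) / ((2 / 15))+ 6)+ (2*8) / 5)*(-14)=-21407 / 90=-237.86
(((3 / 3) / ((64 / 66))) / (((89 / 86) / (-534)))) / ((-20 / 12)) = 12771 / 40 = 319.28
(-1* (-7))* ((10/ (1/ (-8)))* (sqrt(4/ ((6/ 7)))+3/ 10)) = -560* sqrt(42)/ 3-168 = -1377.74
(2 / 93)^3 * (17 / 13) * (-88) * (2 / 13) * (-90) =0.02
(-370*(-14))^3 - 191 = 138991831809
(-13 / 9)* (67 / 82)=-871 / 738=-1.18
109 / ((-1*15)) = -109 / 15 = -7.27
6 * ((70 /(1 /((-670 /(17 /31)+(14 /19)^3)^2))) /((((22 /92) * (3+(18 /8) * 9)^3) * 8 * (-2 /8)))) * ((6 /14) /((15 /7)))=-20846.65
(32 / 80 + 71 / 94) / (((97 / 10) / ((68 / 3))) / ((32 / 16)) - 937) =-73848 / 59879363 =-0.00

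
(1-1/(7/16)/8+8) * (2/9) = 122/63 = 1.94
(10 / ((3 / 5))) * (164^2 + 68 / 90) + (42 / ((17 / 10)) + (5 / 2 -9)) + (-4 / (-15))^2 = 10288428457 / 22950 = 448297.54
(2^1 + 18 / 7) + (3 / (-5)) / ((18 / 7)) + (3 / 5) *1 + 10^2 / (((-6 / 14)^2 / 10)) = 3433111 / 630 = 5449.38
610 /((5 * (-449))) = -122 /449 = -0.27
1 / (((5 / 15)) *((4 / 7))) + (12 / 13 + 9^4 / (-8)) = -84651 / 104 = -813.95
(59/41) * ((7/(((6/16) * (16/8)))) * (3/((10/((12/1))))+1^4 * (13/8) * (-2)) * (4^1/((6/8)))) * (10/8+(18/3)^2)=1723036/1845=933.89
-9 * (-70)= 630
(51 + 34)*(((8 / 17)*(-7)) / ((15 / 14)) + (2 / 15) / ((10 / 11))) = -3733 / 15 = -248.87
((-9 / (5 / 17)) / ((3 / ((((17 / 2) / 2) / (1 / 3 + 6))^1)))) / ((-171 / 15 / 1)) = 867 / 1444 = 0.60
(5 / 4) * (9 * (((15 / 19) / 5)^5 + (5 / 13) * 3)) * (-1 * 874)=-19222353270 / 1694173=-11346.16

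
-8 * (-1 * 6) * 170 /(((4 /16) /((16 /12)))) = 43520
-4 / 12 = -1 / 3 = -0.33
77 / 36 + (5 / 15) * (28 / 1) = 413 / 36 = 11.47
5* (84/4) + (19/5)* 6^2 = 1209/5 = 241.80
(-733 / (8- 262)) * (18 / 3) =2199 / 127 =17.31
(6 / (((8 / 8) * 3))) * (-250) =-500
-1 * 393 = -393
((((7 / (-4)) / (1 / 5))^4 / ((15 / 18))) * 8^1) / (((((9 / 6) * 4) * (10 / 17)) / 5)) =5102125 / 64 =79720.70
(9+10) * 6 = 114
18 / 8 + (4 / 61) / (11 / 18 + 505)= 4996737 / 2220644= 2.25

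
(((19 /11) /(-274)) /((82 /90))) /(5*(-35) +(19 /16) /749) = 5123160 /129578522447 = 0.00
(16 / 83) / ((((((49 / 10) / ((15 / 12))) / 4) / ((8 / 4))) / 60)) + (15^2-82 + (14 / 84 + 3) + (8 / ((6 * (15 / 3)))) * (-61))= 153.50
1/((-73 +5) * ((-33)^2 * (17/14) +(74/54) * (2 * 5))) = -189/17171054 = -0.00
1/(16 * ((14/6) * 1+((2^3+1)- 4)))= 3/352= 0.01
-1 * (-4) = 4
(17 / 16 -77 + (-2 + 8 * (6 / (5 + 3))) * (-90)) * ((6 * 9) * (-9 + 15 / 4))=3954825 / 32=123588.28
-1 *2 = -2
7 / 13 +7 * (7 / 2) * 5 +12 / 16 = 6437 / 52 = 123.79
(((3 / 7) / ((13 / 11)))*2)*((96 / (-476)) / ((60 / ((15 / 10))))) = -198 / 54145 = -0.00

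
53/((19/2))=5.58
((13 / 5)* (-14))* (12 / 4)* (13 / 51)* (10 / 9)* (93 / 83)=-34.65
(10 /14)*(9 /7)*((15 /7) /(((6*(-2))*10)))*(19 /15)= -57 /2744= -0.02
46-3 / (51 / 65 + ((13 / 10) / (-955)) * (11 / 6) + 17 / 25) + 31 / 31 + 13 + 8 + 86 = 165491782 / 1089133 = 151.95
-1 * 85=-85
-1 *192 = -192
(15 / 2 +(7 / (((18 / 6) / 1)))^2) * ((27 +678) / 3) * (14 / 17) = 383285 / 153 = 2505.13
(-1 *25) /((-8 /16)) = 50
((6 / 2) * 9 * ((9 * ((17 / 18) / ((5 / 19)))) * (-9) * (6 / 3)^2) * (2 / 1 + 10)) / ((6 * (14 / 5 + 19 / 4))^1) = -8316.72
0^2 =0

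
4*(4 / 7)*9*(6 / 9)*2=27.43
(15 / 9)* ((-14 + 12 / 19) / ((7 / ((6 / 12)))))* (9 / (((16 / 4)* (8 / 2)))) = -1905 / 2128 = -0.90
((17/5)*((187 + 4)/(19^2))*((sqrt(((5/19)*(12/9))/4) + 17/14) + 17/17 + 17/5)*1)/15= 3247*sqrt(285)/1543275 + 425357/631750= 0.71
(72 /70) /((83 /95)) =684 /581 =1.18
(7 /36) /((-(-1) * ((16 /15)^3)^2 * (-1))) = -8859375 /67108864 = -0.13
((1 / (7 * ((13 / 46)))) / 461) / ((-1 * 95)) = -46 / 3985345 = -0.00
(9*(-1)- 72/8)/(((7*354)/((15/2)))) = -45/826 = -0.05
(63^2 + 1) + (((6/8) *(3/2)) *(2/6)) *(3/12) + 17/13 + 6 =1654599/416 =3977.40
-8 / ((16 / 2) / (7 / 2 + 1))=-4.50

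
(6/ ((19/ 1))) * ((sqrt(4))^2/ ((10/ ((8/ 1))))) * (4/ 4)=96/ 95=1.01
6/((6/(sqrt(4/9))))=2/3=0.67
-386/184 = -193/92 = -2.10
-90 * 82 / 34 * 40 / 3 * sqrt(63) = -147600 * sqrt(7) / 17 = -22971.35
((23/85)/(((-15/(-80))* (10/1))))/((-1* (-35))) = 184/44625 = 0.00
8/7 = 1.14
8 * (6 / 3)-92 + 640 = 564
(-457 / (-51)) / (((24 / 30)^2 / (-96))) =-1344.12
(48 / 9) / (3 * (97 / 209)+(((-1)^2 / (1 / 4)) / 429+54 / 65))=217360 / 90983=2.39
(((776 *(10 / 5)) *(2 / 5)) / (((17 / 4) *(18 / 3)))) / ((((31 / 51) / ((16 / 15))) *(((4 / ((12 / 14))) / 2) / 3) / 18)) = 5363712 / 5425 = 988.70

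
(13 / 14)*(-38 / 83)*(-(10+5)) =3705 / 581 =6.38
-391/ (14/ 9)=-3519/ 14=-251.36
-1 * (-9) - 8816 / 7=-8753 / 7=-1250.43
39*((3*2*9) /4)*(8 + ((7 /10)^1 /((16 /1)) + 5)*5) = 1119339 /64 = 17489.67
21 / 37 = 0.57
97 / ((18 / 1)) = 97 / 18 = 5.39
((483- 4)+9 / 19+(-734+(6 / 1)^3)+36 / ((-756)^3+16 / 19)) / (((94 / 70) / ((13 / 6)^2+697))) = -20131.48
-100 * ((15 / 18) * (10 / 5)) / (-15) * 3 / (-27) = -1.23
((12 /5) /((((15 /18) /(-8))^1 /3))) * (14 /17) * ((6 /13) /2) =-72576 /5525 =-13.14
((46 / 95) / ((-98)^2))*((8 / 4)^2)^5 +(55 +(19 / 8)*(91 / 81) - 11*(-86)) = 148355372663 / 147805560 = 1003.72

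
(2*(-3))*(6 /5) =-7.20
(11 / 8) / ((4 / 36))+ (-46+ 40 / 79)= -20931 / 632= -33.12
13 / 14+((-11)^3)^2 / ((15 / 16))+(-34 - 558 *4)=396353999 / 210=1887400.00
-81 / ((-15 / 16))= 432 / 5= 86.40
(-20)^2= 400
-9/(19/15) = -135/19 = -7.11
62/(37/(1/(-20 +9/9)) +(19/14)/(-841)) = -729988/8277141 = -0.09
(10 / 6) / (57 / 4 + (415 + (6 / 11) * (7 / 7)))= 220 / 56733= 0.00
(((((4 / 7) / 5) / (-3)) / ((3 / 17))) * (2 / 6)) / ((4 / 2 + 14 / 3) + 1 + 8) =-68 / 14805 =-0.00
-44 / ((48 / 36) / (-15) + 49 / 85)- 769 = -320497 / 373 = -859.24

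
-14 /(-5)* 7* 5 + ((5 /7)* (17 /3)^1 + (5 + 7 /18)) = 107.44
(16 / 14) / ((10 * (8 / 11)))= 11 / 70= 0.16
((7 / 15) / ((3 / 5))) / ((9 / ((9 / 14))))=1 / 18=0.06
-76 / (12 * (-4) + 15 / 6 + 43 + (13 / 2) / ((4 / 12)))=-76 / 17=-4.47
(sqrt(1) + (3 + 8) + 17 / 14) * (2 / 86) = 185 / 602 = 0.31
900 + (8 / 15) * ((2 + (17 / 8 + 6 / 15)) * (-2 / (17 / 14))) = 1142432 / 1275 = 896.03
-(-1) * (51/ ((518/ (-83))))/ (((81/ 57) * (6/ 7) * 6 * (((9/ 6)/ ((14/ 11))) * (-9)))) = 187663/ 1780218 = 0.11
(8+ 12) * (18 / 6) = 60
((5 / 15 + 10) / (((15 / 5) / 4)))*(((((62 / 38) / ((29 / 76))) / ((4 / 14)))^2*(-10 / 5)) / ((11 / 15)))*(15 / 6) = -583903600 / 27753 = -21039.30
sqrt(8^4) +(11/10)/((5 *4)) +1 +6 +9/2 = 15111/200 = 75.56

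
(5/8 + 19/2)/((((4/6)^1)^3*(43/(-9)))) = -19683/2752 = -7.15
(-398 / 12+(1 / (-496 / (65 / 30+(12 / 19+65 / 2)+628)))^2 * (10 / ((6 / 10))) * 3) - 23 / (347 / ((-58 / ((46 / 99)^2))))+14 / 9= 1884208645006 / 24918988509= 75.61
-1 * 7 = -7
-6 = -6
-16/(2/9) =-72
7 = 7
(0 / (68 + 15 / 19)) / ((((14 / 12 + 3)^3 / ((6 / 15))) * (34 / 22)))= 0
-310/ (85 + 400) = -62/ 97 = -0.64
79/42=1.88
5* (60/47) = 300/47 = 6.38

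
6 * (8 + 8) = 96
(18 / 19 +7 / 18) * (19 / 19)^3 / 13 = 457 / 4446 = 0.10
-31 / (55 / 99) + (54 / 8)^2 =-819 / 80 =-10.24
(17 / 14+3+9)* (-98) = -1295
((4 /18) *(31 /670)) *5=31 /603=0.05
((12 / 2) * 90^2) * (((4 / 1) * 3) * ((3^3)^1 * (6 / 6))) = 15746400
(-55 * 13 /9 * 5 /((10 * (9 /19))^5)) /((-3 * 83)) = 0.00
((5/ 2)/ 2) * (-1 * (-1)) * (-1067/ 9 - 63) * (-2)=4085/ 9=453.89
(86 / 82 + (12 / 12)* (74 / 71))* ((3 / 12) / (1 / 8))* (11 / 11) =12174 / 2911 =4.18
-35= -35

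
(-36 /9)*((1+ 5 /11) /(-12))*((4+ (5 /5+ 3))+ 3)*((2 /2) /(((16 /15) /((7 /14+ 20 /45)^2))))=1445 /324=4.46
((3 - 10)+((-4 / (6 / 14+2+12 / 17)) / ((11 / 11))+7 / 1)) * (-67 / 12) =7973 / 1119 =7.13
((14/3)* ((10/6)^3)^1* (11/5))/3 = 3850/243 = 15.84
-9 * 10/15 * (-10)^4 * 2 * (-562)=67440000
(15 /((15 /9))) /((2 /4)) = 18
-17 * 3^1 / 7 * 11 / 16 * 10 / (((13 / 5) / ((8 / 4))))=-38.53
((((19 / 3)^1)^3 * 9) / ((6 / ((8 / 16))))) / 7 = 6859 / 252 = 27.22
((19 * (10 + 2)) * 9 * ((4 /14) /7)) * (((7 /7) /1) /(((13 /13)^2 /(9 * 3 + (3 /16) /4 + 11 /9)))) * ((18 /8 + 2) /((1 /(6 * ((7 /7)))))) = 47334681 /784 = 60375.87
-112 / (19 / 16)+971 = 16657 / 19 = 876.68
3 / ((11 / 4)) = 12 / 11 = 1.09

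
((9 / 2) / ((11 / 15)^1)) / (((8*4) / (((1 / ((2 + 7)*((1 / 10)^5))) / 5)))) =9375 / 22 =426.14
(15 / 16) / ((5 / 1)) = 3 / 16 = 0.19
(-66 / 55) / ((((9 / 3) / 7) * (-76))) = 7 / 190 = 0.04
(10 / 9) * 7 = 70 / 9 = 7.78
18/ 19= 0.95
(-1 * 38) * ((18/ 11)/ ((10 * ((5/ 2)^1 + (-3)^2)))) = -684/ 1265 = -0.54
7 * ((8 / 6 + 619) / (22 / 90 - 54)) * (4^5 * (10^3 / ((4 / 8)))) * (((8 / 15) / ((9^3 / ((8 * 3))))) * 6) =-3414949888000 / 195939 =-17428637.93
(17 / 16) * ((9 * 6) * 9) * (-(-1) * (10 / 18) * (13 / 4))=29835 / 32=932.34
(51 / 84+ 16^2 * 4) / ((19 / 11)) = 315579 / 532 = 593.19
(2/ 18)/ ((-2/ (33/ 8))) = -11/ 48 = -0.23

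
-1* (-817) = 817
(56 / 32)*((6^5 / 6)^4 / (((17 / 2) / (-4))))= -39495538704384 / 17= -2323266982610.82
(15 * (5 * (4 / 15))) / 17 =20 / 17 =1.18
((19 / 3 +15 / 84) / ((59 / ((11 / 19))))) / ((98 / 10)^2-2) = 150425 / 221379564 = 0.00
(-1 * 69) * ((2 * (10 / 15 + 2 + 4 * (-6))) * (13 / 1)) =38272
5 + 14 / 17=99 / 17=5.82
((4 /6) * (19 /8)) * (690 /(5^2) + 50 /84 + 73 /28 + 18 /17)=4322291 /85680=50.45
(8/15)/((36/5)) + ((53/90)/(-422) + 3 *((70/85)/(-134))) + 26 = 3381258479/129777660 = 26.05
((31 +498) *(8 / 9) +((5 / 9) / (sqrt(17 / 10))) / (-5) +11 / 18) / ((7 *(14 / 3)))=2825 / 196-sqrt(170) / 4998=14.41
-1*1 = -1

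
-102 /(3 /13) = -442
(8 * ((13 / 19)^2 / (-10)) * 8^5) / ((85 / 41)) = -908197888 / 153425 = -5919.49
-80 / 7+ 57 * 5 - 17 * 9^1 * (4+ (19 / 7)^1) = -5276 / 7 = -753.71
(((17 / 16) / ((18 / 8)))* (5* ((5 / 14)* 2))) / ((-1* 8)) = -425 / 2016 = -0.21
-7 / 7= -1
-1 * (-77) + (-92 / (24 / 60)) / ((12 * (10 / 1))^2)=76.98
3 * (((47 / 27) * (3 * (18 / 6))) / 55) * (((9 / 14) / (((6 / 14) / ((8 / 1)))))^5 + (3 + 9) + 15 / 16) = 187131393 / 880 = 212649.31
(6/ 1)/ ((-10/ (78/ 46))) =-117/ 115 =-1.02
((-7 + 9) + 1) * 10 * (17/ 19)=510/ 19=26.84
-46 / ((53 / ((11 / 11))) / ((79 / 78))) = -1817 / 2067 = -0.88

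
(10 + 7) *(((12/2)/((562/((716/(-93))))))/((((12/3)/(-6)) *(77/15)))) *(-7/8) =-136935/383284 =-0.36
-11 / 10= -1.10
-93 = -93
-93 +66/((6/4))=-49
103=103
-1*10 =-10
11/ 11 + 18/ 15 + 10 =61/ 5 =12.20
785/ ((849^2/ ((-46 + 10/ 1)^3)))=-4069440/ 80089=-50.81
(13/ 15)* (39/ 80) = 169/ 400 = 0.42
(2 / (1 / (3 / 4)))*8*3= 36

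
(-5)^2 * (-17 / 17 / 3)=-25 / 3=-8.33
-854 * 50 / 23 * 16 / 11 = -2700.40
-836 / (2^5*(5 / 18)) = -1881 / 20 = -94.05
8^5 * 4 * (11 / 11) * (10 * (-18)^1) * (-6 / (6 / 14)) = 330301440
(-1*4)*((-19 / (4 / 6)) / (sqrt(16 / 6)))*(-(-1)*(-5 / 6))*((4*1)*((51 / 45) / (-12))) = 323*sqrt(6) / 36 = 21.98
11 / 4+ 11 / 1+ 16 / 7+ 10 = 729 / 28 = 26.04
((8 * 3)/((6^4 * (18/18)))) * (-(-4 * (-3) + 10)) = -11/27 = -0.41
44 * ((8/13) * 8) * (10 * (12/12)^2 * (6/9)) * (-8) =-450560/39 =-11552.82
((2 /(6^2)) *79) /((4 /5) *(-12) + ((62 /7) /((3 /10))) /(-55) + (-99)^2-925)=30415 /61440432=0.00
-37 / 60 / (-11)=37 / 660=0.06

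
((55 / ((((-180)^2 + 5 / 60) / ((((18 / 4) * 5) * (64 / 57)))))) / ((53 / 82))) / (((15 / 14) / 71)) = 245921280 / 55931801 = 4.40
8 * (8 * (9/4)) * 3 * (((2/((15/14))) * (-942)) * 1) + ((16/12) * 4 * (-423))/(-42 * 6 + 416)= -155726724/205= -759642.56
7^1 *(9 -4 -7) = -14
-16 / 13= -1.23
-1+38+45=82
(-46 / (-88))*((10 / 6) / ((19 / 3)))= 115 / 836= 0.14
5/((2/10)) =25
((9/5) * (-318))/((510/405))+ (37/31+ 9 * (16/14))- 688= -20862654/18445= -1131.07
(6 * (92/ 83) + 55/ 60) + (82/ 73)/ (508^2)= 17748394067/ 2345414664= 7.57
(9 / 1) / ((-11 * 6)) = -0.14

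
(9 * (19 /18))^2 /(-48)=-361 /192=-1.88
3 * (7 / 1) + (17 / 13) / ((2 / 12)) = 375 / 13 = 28.85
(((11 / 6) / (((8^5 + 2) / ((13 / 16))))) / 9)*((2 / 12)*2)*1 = 143 / 84939840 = 0.00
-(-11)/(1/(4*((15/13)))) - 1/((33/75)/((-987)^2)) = -316597665/143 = -2213969.69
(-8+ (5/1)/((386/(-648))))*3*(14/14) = -9492/193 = -49.18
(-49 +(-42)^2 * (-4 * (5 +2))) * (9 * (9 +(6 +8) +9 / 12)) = -42272055 / 4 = -10568013.75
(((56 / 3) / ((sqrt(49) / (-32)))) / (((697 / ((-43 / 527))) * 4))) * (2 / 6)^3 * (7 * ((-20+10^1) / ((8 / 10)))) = -240800 / 29752839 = -0.01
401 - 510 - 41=-150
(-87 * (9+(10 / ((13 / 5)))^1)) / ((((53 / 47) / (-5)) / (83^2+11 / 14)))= 329334581955 / 9646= 34142088.11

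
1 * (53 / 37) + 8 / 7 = 667 / 259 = 2.58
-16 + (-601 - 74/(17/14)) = -11525/17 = -677.94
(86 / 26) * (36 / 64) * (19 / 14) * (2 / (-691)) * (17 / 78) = -41667 / 26158496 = -0.00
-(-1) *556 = 556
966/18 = 161/3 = 53.67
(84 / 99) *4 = 112 / 33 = 3.39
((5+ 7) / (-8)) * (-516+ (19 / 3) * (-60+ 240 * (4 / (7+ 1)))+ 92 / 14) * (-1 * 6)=-8154 / 7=-1164.86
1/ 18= 0.06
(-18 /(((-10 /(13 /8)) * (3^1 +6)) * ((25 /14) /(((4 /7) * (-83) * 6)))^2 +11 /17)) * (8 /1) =-3507768576 /15708907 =-223.30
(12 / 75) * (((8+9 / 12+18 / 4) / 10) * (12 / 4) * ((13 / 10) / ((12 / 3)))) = 2067 / 10000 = 0.21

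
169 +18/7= 1201/7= 171.57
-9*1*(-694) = 6246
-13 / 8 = -1.62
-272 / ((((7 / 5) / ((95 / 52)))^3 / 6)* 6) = -1821921875 / 3014284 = -604.43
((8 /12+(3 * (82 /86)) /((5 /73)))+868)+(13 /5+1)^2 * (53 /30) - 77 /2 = 894.83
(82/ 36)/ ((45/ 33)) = 451/ 270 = 1.67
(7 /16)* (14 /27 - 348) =-32837 /216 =-152.02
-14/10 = -7/5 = -1.40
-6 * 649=-3894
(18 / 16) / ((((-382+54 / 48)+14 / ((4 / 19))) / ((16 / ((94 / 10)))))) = -144 / 23641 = -0.01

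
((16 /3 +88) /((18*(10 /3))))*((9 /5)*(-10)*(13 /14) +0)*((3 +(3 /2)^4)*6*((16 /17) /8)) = -5031 /34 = -147.97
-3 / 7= -0.43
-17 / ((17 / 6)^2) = -36 / 17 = -2.12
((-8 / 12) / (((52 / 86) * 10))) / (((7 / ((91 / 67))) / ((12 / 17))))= -86 / 5695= -0.02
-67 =-67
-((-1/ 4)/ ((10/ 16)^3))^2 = -16384/ 15625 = -1.05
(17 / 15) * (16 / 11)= 272 / 165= 1.65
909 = 909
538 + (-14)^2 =734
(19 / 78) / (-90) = -19 / 7020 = -0.00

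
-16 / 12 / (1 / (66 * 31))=-2728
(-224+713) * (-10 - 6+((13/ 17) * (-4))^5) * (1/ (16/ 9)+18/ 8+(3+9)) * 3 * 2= -17510928629022/ 1419857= -12332881.85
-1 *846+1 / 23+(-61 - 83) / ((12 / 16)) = -23873 / 23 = -1037.96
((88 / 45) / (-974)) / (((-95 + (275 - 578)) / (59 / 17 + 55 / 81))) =125708 / 6005214045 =0.00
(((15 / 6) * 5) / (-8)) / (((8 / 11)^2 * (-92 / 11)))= 33275 / 94208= 0.35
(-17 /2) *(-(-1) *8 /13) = -68 /13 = -5.23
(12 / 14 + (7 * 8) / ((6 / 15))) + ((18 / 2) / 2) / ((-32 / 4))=15713 / 112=140.29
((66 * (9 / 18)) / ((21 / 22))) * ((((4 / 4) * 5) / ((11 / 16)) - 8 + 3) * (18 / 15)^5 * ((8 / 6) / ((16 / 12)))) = 171072 / 875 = 195.51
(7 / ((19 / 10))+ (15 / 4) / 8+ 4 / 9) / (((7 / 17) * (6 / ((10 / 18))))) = 2138345 / 2068416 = 1.03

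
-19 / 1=-19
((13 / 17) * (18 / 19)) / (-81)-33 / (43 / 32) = -3070910 / 125001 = -24.57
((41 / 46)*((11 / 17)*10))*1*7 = 40.37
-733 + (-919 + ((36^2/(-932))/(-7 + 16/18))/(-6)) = -21170866/12815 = -1652.04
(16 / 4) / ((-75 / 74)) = -296 / 75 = -3.95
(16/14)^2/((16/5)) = 20/49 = 0.41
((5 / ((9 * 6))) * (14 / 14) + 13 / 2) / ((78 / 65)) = 445 / 81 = 5.49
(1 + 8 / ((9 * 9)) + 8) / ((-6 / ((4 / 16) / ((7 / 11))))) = -8107 / 13608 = -0.60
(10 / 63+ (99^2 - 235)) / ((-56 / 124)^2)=144790987 / 3087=46903.46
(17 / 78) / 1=17 / 78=0.22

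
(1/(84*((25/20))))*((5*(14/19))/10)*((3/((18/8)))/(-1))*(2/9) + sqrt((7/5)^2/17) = -8/7695 + 7*sqrt(17)/85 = 0.34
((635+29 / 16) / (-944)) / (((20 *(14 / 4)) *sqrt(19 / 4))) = -10189 *sqrt(19) / 10044160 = -0.00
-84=-84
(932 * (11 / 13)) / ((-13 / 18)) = -184536 / 169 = -1091.93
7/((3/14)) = 98/3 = 32.67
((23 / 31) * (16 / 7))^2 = 135424 / 47089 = 2.88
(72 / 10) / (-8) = -9 / 10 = -0.90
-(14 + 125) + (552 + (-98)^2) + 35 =10052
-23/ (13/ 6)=-138/ 13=-10.62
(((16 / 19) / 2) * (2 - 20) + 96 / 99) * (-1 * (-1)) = -4144 / 627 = -6.61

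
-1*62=-62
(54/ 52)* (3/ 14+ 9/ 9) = 459/ 364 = 1.26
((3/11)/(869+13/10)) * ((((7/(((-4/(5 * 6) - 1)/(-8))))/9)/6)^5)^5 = 4499879580584837311451522662400000000000000000000000000/132198395584592588699506483001074302238818136353356590151823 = 0.00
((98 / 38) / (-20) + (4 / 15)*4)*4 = 1069 / 285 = 3.75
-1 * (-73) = 73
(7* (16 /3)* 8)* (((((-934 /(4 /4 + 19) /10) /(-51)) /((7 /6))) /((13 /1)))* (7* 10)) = 418432 /3315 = 126.22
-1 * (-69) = 69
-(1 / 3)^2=-1 / 9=-0.11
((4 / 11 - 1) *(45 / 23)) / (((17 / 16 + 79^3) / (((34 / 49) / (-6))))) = 1360 / 4656927737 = 0.00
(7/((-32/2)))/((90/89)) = -623/1440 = -0.43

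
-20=-20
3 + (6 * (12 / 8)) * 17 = 156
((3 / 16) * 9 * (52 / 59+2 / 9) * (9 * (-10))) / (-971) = 39555 / 229156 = 0.17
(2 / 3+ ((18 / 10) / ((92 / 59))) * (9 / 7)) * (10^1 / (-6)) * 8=-41554 / 1449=-28.68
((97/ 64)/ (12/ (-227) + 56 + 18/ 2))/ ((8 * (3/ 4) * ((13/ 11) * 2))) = 242209/ 147194112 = 0.00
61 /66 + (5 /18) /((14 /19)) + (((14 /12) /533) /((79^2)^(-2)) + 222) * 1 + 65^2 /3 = 128375262857 /1477476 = 86888.22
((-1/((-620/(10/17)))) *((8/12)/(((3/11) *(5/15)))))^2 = 121/2499561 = 0.00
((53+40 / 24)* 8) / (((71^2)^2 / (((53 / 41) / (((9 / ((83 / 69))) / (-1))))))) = -140768 / 47341961703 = -0.00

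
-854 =-854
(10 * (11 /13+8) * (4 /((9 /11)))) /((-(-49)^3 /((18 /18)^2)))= 50600 /13764933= 0.00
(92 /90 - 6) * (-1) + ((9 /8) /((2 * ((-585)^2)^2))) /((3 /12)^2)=64776348001 /13013105625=4.98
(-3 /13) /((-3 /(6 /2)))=3 /13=0.23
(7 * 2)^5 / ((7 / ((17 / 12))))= 326536 / 3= 108845.33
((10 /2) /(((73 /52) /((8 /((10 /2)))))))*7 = 2912 /73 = 39.89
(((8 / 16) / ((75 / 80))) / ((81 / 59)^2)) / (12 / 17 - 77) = -473416 / 127644255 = -0.00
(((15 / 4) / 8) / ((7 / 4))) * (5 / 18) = 0.07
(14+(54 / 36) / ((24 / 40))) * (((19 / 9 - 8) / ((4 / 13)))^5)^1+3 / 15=-8540018214723911 / 201553920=-42370886.24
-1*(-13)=13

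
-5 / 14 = -0.36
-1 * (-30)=30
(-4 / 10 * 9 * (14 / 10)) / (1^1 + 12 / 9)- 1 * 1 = -79 / 25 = -3.16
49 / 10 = 4.90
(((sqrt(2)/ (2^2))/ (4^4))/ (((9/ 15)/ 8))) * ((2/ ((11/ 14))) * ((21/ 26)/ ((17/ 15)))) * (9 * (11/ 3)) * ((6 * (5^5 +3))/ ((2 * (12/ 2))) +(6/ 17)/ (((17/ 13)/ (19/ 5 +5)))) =1247705865 * sqrt(2)/ 1021904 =1726.70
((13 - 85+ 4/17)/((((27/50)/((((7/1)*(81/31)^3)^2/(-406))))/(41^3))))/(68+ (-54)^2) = 38480065915674025125/326404328790818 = 117890.80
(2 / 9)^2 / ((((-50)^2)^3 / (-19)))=-19 / 316406250000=-0.00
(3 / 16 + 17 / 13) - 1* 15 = -13.50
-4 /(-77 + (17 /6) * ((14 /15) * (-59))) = 90 /5243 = 0.02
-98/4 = -49/2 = -24.50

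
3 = 3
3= 3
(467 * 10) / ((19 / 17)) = 79390 / 19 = 4178.42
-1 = -1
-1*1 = -1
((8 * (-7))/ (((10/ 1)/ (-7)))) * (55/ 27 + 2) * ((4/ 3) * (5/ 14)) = 6104/ 81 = 75.36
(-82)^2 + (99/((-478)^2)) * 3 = 1536326713/228484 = 6724.00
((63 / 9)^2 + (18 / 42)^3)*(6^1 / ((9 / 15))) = 168340 / 343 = 490.79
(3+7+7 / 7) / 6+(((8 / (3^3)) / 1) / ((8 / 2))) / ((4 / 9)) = 2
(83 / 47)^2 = 6889 / 2209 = 3.12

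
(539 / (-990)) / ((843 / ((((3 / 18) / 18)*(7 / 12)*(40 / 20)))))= -0.00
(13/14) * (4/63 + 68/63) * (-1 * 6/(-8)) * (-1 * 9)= -351/49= -7.16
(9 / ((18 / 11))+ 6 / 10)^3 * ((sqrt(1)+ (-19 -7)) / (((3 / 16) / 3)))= -453962 / 5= -90792.40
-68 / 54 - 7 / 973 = -4753 / 3753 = -1.27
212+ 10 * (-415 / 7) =-2666 / 7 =-380.86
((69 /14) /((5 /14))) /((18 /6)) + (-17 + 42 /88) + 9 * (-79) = -159043 /220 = -722.92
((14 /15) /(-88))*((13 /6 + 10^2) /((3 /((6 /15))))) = -4291 /29700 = -0.14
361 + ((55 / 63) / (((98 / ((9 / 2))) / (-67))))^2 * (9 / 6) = 1399818923 / 3764768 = 371.82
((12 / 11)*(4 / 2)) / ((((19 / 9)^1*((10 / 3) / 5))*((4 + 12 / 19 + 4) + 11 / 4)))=1296 / 9515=0.14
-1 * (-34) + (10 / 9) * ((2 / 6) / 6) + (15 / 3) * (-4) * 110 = -175441 / 81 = -2165.94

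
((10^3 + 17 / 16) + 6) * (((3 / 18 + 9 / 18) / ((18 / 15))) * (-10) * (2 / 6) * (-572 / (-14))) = -19201325 / 252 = -76195.73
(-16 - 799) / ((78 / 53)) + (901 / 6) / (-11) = -81143 / 143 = -567.43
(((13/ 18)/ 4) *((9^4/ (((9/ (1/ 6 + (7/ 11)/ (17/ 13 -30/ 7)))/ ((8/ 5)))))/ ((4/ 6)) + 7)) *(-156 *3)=189591467/ 29810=6360.00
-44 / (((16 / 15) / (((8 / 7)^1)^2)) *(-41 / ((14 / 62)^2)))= 2640 / 39401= 0.07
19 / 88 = 0.22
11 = 11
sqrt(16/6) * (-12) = -8 * sqrt(6) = -19.60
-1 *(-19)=19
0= 0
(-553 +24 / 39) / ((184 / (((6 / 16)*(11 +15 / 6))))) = -581661 / 38272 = -15.20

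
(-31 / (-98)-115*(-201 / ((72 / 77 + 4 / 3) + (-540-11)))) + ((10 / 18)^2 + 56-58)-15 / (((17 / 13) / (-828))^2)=-1748738313813410665 / 290790952074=-6013730.14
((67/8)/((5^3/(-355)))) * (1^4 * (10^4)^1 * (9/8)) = -1070325/4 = -267581.25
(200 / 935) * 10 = 400 / 187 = 2.14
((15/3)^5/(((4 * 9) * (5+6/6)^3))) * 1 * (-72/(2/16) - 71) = -2021875/7776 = -260.01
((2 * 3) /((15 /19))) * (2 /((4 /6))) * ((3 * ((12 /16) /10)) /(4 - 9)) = -513 /500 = -1.03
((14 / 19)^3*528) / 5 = 1448832 / 34295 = 42.25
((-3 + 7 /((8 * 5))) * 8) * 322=-36386 /5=-7277.20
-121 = -121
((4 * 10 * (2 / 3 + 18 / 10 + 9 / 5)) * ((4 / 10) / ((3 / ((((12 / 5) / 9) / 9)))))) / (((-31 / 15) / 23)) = -94208 / 12555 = -7.50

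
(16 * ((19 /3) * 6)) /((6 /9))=912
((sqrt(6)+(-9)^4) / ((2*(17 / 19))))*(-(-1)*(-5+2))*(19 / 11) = -7105563 / 374 - 1083*sqrt(6) / 374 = -19005.92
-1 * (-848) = 848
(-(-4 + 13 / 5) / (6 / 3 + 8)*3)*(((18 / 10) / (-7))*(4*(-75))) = 32.40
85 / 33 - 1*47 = -1466 / 33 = -44.42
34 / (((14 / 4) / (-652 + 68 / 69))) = -3054560 / 483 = -6324.14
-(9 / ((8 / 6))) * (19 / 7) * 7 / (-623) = 513 / 2492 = 0.21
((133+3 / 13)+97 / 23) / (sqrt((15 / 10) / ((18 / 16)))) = 41097*sqrt(3) / 598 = 119.03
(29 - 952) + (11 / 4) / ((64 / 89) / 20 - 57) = -93593403 / 101396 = -923.05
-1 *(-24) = 24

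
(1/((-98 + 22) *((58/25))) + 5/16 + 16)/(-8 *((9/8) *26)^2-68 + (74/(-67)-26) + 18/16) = -9631987/4098365550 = -0.00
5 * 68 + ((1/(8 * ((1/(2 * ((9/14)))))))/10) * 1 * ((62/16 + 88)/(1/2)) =21949/64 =342.95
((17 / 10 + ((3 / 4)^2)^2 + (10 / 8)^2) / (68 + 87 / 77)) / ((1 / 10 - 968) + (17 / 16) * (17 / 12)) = -1058211 / 19753418788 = -0.00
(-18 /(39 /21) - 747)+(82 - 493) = -15180 /13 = -1167.69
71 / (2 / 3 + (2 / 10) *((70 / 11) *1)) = 2343 / 64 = 36.61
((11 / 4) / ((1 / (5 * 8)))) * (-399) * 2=-87780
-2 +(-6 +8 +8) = 8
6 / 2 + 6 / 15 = 17 / 5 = 3.40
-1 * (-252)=252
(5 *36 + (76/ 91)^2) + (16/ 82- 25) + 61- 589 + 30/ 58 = -3658716986/ 9846109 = -371.59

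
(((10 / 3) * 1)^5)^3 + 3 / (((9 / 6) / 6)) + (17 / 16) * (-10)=8000000157837977 / 114791256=69691720.75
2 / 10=1 / 5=0.20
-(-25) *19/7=475/7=67.86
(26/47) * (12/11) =312/517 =0.60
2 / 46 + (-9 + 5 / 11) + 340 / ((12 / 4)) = 79567 / 759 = 104.83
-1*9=-9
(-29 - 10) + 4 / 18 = -38.78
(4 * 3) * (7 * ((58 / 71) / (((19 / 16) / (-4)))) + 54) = 562344 / 1349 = 416.86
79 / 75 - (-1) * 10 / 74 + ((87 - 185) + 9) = -87.81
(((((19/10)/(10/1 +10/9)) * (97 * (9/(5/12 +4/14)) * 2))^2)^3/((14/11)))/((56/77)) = 6373428128332990.54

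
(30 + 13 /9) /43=283 /387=0.73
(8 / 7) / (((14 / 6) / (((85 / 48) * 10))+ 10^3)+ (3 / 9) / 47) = 479400 / 419533247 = 0.00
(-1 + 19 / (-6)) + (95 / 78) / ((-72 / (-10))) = -4.00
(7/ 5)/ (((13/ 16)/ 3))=336/ 65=5.17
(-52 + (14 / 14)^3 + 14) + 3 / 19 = -700 / 19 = -36.84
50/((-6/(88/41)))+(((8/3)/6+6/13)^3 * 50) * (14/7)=56.48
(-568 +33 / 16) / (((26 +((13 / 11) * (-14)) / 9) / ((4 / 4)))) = -896445 / 38272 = -23.42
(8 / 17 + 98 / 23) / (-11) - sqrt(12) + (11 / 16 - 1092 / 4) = -276.21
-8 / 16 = -1 / 2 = -0.50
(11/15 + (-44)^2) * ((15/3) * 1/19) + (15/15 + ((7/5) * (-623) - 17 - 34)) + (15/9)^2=-409.76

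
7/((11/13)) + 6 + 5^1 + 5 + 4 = 311/11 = 28.27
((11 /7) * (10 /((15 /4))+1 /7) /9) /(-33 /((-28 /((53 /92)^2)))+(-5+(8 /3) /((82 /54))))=-900874304 /5238958851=-0.17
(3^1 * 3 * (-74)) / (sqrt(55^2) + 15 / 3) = -111 / 10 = -11.10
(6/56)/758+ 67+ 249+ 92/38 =128405257/403256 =318.42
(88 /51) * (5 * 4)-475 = -22465 /51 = -440.49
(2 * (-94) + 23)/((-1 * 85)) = 33/17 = 1.94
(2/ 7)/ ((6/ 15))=5/ 7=0.71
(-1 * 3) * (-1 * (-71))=-213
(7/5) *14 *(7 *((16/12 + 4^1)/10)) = 5488/75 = 73.17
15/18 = 5/6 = 0.83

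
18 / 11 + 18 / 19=540 / 209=2.58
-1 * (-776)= 776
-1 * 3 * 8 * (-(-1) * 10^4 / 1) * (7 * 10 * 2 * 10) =-336000000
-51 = -51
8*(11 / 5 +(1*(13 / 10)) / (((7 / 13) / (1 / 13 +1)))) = 192 / 5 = 38.40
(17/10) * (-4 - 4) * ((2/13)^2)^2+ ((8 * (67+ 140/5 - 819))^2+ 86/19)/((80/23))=209354362533677/21706360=9644839.69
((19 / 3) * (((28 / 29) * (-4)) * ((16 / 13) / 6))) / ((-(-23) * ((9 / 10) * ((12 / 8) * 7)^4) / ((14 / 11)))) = -0.00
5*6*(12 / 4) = 90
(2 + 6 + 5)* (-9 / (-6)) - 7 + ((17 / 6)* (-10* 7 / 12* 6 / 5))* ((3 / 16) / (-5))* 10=19.94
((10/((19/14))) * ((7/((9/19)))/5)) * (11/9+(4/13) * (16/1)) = 140924/1053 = 133.83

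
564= 564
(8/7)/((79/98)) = 112/79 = 1.42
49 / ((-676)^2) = 0.00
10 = 10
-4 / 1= -4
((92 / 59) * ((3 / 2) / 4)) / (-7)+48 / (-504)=-443 / 2478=-0.18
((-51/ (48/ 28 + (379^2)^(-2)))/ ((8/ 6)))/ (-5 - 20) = 22097661199551/ 24759284257900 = 0.89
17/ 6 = 2.83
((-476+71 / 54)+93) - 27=-22069 / 54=-408.69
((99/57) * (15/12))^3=4492125/438976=10.23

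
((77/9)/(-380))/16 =-77/54720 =-0.00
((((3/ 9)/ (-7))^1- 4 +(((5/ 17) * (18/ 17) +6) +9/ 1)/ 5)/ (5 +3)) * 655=-979225/ 12138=-80.67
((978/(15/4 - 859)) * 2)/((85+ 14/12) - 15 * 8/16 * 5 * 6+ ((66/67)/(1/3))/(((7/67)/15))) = -328608/41014369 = -0.01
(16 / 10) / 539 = 8 / 2695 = 0.00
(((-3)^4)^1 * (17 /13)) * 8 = 11016 /13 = 847.38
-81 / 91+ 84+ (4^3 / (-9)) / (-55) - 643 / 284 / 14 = 2125583407 / 25585560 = 83.08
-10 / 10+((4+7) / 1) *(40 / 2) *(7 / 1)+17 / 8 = 12329 / 8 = 1541.12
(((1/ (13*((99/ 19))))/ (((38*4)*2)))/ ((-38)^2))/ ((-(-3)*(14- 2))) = 1/ 1070454528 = 0.00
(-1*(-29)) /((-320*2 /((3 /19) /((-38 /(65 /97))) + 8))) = -16242233 /44821760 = -0.36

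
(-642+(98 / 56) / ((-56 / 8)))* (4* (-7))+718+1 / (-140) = 2618139 / 140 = 18700.99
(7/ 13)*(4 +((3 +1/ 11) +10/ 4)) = 1477/ 286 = 5.16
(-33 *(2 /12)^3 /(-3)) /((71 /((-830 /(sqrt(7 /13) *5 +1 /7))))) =415415 /65653416- 1118425 *sqrt(91) /65653416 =-0.16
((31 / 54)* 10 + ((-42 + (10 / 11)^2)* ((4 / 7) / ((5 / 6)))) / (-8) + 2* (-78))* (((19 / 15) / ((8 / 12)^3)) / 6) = -318779207 / 3049200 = -104.55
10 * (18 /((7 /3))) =540 /7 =77.14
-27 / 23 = -1.17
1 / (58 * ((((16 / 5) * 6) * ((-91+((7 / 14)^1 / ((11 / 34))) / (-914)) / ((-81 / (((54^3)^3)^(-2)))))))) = 12184115620513277438405170000.00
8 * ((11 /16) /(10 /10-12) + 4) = 63 /2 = 31.50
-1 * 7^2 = -49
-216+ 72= -144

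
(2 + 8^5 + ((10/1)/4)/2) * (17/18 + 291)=9567384.38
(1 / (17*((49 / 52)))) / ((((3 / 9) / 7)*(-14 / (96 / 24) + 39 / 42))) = -0.51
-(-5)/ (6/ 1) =5/ 6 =0.83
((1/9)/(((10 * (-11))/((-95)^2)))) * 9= -1805/22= -82.05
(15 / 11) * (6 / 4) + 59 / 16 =1009 / 176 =5.73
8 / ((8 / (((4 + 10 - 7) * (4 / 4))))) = 7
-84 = -84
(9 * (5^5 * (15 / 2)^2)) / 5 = 1265625 / 4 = 316406.25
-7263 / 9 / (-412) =807 / 412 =1.96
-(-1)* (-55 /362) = -55 /362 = -0.15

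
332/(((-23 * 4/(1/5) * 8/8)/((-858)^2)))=-61101612/115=-531318.37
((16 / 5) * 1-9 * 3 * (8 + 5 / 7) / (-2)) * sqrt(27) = 25377 * sqrt(3) / 70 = 627.92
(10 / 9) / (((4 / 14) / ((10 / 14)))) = 25 / 9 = 2.78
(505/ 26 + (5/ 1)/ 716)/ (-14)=-180855/ 130312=-1.39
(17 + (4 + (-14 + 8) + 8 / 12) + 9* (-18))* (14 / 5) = -6146 / 15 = -409.73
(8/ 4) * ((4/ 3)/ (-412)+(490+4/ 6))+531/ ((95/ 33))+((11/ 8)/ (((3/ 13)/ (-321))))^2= 3659300.17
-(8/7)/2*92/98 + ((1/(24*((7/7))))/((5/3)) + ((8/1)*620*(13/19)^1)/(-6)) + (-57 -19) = -502167809/782040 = -642.13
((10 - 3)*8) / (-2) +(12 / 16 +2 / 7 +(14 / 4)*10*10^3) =979245 / 28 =34973.04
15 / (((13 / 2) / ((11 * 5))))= 1650 / 13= 126.92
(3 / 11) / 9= 1 / 33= 0.03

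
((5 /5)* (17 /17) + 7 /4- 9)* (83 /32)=-2075 /128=-16.21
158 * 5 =790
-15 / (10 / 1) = -3 / 2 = -1.50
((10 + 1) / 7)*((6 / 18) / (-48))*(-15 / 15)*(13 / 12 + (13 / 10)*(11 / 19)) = 3289 / 164160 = 0.02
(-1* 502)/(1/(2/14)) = -502/7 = -71.71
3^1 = 3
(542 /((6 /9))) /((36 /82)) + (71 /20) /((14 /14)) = 111323 /60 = 1855.38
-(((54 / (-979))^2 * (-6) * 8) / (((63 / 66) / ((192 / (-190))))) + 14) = -820147562 / 57942115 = -14.15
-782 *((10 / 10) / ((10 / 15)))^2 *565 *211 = -419517585 / 2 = -209758792.50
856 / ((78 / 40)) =17120 / 39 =438.97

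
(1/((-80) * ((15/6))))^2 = 1/40000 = 0.00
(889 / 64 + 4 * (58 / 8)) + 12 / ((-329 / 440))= 565185 / 21056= 26.84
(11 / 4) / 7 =11 / 28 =0.39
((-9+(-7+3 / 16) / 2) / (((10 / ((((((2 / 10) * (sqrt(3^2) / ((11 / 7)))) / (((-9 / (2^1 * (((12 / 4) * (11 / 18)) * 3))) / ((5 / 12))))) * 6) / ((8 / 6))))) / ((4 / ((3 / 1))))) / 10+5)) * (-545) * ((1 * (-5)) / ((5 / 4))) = -1514555 / 232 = -6528.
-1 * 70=-70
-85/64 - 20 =-1365/64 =-21.33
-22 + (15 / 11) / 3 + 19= -28 / 11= -2.55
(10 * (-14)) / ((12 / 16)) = -186.67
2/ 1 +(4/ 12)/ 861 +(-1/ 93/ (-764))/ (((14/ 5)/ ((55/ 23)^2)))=129474851599/ 64723966776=2.00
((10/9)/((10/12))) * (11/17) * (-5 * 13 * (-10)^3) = 2860000/51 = 56078.43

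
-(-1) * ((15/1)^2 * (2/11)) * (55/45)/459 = 50/459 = 0.11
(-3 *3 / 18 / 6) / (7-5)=-1 / 24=-0.04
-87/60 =-1.45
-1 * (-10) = 10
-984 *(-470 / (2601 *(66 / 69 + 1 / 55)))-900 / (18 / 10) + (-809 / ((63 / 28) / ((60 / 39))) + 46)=-11461518602 / 13897143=-824.74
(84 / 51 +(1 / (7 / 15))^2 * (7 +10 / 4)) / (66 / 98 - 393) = -75419 / 653616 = -0.12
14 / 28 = 1 / 2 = 0.50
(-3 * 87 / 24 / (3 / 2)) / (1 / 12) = -87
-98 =-98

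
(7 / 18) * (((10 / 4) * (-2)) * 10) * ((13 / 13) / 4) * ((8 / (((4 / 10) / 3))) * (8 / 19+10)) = -57750 / 19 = -3039.47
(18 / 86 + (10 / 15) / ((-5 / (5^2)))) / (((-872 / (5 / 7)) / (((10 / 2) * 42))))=10075 / 18748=0.54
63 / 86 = 0.73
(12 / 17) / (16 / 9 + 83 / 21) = 756 / 6137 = 0.12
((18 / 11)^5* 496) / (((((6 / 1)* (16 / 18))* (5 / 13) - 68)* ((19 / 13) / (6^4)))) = -153956195887104 / 1967560067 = -78247.27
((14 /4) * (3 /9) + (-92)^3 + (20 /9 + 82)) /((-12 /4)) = 14014847 /54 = 259534.20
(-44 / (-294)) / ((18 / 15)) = 55 / 441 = 0.12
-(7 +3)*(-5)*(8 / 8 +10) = 550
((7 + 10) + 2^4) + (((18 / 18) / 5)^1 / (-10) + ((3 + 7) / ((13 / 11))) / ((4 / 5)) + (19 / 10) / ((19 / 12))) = 14546 / 325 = 44.76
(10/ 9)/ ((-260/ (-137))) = 137/ 234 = 0.59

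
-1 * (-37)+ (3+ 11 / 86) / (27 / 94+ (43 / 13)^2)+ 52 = 684754830 / 7669867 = 89.28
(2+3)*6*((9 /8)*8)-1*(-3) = 273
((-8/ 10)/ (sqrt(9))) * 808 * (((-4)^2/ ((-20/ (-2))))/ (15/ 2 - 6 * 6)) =51712/ 4275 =12.10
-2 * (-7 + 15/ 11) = 124/ 11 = 11.27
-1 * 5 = -5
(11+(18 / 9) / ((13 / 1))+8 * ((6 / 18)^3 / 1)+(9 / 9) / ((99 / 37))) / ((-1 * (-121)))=45652 / 467181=0.10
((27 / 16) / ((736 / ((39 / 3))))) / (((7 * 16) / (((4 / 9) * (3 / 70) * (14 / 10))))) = 117 / 16486400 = 0.00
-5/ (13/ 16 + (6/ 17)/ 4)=-272/ 49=-5.55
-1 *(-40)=40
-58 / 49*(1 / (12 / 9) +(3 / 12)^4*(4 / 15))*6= -2987 / 560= -5.33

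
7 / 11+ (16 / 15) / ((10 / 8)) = 1229 / 825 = 1.49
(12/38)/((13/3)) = 18/247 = 0.07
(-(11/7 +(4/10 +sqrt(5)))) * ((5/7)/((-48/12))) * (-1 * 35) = -25 * sqrt(5)/4 - 345/28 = -26.30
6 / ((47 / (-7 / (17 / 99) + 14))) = -2730 / 799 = -3.42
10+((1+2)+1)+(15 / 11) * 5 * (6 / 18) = 179 / 11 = 16.27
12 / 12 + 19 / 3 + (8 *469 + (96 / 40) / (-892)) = 12574961 / 3345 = 3759.33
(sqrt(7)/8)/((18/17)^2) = 289 * sqrt(7)/2592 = 0.29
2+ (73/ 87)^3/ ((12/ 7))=18527191/ 7902036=2.34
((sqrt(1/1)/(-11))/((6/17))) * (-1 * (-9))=-2.32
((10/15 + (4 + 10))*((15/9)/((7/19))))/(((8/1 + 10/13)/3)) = 1430/63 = 22.70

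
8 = 8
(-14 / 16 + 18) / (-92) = -137 / 736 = -0.19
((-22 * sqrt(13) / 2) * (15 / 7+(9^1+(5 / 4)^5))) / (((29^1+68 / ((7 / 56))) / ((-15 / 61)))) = 5596085 * sqrt(13) / 83514368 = 0.24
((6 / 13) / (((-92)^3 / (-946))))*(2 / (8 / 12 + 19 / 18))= 12771 / 19613204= 0.00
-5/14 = -0.36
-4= -4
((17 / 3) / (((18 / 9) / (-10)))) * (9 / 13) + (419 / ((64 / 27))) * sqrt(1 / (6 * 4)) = -255 / 13 + 3771 * sqrt(6) / 256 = 16.47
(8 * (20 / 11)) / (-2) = -80 / 11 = -7.27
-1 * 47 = -47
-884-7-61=-952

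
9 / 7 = 1.29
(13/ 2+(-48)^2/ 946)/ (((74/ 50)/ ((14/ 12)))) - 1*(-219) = 47471903/ 210012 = 226.04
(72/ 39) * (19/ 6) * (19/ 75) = 1444/ 975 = 1.48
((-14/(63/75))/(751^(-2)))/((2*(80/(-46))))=64860115/24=2702504.79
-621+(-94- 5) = -720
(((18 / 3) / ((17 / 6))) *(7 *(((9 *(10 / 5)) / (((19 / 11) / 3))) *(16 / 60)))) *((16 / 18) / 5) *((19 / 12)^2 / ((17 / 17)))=23408 / 425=55.08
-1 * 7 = -7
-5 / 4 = -1.25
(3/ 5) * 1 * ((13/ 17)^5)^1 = 1113879/ 7099285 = 0.16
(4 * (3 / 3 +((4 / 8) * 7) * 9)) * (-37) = -4810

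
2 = 2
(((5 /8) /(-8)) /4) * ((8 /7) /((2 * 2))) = -5 /896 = -0.01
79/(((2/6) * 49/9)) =43.53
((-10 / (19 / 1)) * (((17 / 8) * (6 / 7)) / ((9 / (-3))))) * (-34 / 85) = -17 / 133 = -0.13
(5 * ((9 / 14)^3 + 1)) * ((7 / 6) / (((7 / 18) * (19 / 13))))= 677235 / 52136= 12.99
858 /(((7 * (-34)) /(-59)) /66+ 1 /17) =14199471 /1985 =7153.39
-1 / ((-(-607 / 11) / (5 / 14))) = -0.01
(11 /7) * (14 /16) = 1.38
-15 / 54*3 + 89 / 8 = 247 / 24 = 10.29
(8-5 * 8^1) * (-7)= 224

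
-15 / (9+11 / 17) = -255 / 164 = -1.55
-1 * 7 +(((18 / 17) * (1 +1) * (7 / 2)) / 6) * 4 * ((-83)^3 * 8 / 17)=-384242887 / 289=-1329560.16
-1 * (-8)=8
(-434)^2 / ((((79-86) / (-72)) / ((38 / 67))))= 73620288 / 67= 1098810.27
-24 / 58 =-12 / 29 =-0.41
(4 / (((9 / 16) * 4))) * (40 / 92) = 160 / 207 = 0.77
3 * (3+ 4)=21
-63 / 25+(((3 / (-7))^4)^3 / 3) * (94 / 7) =-6103591360191 / 2422225260175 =-2.52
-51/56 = -0.91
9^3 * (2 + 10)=8748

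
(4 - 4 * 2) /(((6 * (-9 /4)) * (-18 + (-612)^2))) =4 /5056101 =0.00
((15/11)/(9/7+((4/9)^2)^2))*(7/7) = 1.03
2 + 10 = 12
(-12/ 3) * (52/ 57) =-208/ 57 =-3.65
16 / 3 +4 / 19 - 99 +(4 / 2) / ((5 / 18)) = -24583 / 285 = -86.26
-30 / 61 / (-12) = 5 / 122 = 0.04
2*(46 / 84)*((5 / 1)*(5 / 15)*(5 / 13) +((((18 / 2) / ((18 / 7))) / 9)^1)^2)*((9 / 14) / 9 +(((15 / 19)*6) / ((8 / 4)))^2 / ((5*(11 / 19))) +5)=1574086259 / 258810552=6.08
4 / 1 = 4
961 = 961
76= 76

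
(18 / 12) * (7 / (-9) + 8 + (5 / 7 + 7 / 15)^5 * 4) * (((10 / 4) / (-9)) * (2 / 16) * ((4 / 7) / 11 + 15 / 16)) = -0.85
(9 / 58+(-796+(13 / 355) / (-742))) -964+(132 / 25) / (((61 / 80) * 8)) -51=-84340020075 / 46597229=-1809.98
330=330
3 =3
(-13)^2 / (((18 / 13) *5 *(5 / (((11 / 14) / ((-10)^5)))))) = -24167 / 630000000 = -0.00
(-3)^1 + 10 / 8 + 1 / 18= -61 / 36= -1.69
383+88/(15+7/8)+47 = 435.54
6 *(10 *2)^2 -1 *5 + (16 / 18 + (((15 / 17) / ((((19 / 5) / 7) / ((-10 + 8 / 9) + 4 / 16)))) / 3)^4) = 53513416191660138817 / 18281847941427456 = 2927.13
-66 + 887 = 821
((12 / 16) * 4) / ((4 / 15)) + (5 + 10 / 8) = 35 / 2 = 17.50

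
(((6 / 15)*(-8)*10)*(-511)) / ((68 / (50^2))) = 10220000 / 17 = 601176.47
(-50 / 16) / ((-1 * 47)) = 25 / 376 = 0.07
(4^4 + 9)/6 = 265/6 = 44.17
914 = 914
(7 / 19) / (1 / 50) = 350 / 19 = 18.42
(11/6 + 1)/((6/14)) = 119/18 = 6.61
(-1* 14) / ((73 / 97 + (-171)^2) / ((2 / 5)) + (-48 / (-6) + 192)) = -1358 / 7110525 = -0.00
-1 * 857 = -857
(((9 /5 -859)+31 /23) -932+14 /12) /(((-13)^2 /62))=-38217203 /58305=-655.47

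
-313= -313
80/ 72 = 10/ 9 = 1.11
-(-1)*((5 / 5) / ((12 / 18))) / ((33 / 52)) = 26 / 11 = 2.36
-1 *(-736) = 736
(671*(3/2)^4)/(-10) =-54351/160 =-339.69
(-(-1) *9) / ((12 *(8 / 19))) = 57 / 32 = 1.78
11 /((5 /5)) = 11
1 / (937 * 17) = 1 / 15929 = 0.00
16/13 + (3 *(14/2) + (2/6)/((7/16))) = 6277/273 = 22.99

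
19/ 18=1.06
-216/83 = -2.60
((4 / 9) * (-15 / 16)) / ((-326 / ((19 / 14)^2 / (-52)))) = -1805 / 39871104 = -0.00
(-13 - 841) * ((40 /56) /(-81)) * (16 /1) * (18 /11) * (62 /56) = 151280 /693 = 218.30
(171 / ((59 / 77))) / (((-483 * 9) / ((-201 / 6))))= 14003 / 8142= 1.72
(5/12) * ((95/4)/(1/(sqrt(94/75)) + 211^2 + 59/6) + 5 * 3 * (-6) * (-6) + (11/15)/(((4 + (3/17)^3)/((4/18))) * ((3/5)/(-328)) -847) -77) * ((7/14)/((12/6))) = 2313194588117990348463145/47962600410549227641056 -285 * sqrt(282)/4294691503648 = 48.23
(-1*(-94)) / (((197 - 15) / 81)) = 3807 / 91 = 41.84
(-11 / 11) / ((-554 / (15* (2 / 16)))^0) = -1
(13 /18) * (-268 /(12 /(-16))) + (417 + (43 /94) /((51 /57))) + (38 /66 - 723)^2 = 2728175811805 /5220666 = 522572.37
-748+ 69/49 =-36583/49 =-746.59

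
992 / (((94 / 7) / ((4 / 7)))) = 1984 / 47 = 42.21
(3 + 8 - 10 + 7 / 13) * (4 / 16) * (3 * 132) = 1980 / 13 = 152.31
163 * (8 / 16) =81.50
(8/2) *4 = 16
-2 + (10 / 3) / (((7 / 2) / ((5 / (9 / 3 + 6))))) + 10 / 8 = -167 / 756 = -0.22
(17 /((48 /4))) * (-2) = -2.83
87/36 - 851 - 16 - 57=-921.58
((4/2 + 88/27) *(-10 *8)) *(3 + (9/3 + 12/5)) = -3534.22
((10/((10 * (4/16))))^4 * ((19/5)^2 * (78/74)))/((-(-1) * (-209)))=-189696/10175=-18.64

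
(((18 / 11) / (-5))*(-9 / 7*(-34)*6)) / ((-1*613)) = 33048 / 236005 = 0.14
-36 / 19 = -1.89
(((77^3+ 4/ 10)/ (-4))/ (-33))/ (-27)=-760889/ 5940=-128.10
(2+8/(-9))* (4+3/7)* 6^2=1240/7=177.14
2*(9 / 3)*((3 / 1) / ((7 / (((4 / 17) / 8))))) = 9 / 119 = 0.08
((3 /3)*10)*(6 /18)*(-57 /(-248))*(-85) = -8075 /124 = -65.12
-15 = -15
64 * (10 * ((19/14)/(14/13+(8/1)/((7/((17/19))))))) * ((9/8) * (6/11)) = 337896/1331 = 253.87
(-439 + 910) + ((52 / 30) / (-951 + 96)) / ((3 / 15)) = 1208089 / 2565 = 470.99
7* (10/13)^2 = 700/169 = 4.14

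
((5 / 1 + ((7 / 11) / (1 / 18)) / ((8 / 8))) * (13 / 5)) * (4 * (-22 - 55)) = -65884 / 5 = -13176.80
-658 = -658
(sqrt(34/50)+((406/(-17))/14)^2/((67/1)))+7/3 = sqrt(17)/5+138064/58089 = 3.20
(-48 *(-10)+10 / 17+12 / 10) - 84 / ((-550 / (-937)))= 1583342 / 4675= 338.68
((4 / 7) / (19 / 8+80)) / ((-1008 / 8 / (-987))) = 752 / 13839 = 0.05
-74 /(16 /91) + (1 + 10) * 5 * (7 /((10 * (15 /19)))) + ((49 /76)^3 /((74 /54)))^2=-1472315938993700969 /3957093033308160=-372.07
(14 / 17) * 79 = 1106 / 17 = 65.06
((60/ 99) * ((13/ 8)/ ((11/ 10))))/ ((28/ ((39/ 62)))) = 4225/ 210056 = 0.02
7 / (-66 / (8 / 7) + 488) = 28 / 1721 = 0.02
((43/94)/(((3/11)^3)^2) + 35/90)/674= 19050943/11546631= 1.65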